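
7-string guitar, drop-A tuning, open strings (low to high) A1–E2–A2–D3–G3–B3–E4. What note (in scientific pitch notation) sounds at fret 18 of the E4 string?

E4 is MIDI 64. Adding 18 gives 82, which is A#5.

A#5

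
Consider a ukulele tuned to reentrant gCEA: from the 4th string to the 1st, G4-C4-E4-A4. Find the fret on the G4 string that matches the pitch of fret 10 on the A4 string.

12

Fret 10 on A4 is MIDI 69 + 10 = 79 (G5). On the G4 string (open MIDI 67), that pitch is 79 − 67 = fret 12.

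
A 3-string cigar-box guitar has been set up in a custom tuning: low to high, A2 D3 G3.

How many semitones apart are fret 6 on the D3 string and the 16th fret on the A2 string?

5 semitones

D3 at fret 6 → G#3 (MIDI 56); A2 at fret 16 → C#4 (MIDI 61).
56 − 61 = -5, so the two pitches are 5 semitones apart, with C#4 the higher.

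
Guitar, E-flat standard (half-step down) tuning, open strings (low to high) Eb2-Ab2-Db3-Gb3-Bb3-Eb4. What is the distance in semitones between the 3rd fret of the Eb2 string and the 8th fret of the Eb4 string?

29 semitones

Eb2 at fret 3 → Gb2 (MIDI 42); Eb4 at fret 8 → B4 (MIDI 71).
42 − 71 = -29, so the two pitches are 29 semitones apart, with B4 the higher.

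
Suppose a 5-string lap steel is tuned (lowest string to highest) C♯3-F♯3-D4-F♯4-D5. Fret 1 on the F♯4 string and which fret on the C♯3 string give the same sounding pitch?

18

F♯4 at fret 1 is F♯4 + 1 semitone = G4.
The open C♯3 string is 17 semitones below the open F♯4, so the same pitch on the C♯3 string lies at fret 1 + 17 = 18.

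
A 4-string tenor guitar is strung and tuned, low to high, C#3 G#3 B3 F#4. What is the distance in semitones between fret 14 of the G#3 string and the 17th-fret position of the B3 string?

6 semitones

G#3 at fret 14 → A#4 (MIDI 70); B3 at fret 17 → E5 (MIDI 76).
70 − 76 = -6, so the two pitches are 6 semitones apart, with E5 the higher.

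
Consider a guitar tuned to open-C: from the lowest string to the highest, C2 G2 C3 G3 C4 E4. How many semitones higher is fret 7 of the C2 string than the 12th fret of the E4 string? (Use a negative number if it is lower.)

-33 semitones

C2 at fret 7 → G2 (MIDI 43); E4 at fret 12 → E5 (MIDI 76).
43 − 76 = -33, so the two pitches are 33 semitones apart.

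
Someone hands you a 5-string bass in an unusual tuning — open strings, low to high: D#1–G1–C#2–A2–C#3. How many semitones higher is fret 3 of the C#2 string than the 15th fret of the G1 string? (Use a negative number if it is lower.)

C#2 at fret 3 → E2 (MIDI 40); G1 at fret 15 → A#2 (MIDI 46).
40 − 46 = -6, so the two pitches are 6 semitones apart.

-6 semitones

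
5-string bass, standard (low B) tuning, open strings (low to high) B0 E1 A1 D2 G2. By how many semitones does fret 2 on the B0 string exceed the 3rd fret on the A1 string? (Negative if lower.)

-11 semitones

B0 at fret 2 → C#1 (MIDI 25); A1 at fret 3 → C2 (MIDI 36).
25 − 36 = -11, so the two pitches are 11 semitones apart.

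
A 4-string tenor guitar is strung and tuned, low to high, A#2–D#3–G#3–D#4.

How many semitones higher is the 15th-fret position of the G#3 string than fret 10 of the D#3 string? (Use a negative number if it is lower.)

10 semitones

G#3 at fret 15 → B4 (MIDI 71); D#3 at fret 10 → C#4 (MIDI 61).
71 − 61 = 10, so the two pitches are 10 semitones apart.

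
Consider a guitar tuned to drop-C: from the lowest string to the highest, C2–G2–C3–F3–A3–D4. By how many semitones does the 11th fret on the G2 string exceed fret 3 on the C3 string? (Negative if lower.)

3 semitones

G2 at fret 11 → F#3 (MIDI 54); C3 at fret 3 → D#3 (MIDI 51).
54 − 51 = 3, so the two pitches are 3 semitones apart.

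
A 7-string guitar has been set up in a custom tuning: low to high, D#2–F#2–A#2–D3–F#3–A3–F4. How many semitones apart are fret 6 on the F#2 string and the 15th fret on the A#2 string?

F#2 at fret 6 → C3 (MIDI 48); A#2 at fret 15 → C#4 (MIDI 61).
48 − 61 = -13, so the two pitches are 13 semitones apart, with C#4 the higher.

13 semitones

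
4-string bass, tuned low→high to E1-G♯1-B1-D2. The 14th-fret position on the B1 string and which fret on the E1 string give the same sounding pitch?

21

Fret 14 on B1 is MIDI 35 + 14 = 49 (C♯3). On the E1 string (open MIDI 28), that pitch is 49 − 28 = fret 21.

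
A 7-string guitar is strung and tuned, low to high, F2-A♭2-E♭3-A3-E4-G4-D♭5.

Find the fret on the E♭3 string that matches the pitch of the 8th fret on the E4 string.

E4 at fret 8 is E4 + 8 semitones = C5.
The open E♭3 string is 13 semitones below the open E4, so the same pitch on the E♭3 string lies at fret 8 + 13 = 21.

21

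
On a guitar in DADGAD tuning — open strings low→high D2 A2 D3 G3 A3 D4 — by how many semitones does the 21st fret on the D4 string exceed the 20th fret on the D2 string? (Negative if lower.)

D4 at fret 21 → B5 (MIDI 83); D2 at fret 20 → A♯3 (MIDI 58).
83 − 58 = 25, so the two pitches are 25 semitones apart.

25 semitones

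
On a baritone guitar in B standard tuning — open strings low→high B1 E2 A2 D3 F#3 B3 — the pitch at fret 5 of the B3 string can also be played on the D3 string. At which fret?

14

B3 at fret 5 is B3 + 5 semitones = E4.
The open D3 string is 9 semitones below the open B3, so the same pitch on the D3 string lies at fret 5 + 9 = 14.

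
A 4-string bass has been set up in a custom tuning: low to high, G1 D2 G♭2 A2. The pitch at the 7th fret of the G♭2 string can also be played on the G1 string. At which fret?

18

G♭2 at fret 7 is G♭2 + 7 semitones = D♭3.
The open G1 string is 11 semitones below the open G♭2, so the same pitch on the G1 string lies at fret 7 + 11 = 18.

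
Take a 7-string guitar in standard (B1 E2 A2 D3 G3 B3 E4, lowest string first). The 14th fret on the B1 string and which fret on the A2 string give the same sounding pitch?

4

B1 at fret 14 is B1 + 14 semitones = C#3.
The open A2 string is 10 semitones above the open B1, so the same pitch on the A2 string lies at fret 14 − 10 = 4.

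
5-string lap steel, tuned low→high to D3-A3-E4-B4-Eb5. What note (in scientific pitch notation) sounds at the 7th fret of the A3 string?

E4

Each fret is one semitone, so A3 + 7 = E4.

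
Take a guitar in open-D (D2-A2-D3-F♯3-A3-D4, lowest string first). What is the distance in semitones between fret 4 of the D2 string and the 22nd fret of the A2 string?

D2 at fret 4 → F♯2 (MIDI 42); A2 at fret 22 → G4 (MIDI 67).
42 − 67 = -25, so the two pitches are 25 semitones apart, with G4 the higher.

25 semitones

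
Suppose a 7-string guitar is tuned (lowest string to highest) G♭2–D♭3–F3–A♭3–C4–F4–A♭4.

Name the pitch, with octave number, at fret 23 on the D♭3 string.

C5

Each fret is one semitone, so D♭3 + 23 = C5.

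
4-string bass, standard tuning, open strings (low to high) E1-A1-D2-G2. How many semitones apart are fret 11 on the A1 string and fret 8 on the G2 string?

A1 at fret 11 → G#2 (MIDI 44); G2 at fret 8 → D#3 (MIDI 51).
44 − 51 = -7, so the two pitches are 7 semitones apart, with D#3 the higher.

7 semitones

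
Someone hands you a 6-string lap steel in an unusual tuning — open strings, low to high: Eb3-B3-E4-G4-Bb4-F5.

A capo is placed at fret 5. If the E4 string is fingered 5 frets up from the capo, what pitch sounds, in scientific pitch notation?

D5

The capo raises the open E4 by 5 semitones to A4; fretting 5 more gives E4 + 5 + 5 = E4 + 10 semitones = D5.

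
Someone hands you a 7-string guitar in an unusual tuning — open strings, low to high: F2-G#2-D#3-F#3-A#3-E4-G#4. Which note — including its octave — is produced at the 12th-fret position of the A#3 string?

A#4

A#3 is MIDI 58. Adding 12 gives 70, which is A#4.
(Equivalently spelled Bb4.)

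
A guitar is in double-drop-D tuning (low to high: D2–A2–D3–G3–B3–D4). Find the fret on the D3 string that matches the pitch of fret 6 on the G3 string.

G3 at fret 6 is G3 + 6 semitones = C#4.
The open D3 string is 5 semitones below the open G3, so the same pitch on the D3 string lies at fret 6 + 5 = 11.

11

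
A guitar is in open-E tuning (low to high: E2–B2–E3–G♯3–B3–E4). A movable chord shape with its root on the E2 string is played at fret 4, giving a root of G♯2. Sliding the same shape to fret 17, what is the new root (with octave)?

Moving from fret 4 to fret 17 shifts the root by 13 semitones.
G♯2 up 13 semitones is A3.

A3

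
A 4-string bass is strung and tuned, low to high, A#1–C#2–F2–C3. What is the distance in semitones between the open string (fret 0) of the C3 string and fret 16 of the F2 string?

C3 at fret 0 → C3 (MIDI 48); F2 at fret 16 → A3 (MIDI 57).
48 − 57 = -9, so the two pitches are 9 semitones apart, with A3 the higher.

9 semitones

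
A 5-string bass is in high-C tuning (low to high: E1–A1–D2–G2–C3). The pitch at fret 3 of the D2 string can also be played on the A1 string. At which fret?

D2 at fret 3 is D2 + 3 semitones = F2.
The open A1 string is 5 semitones below the open D2, so the same pitch on the A1 string lies at fret 3 + 5 = 8.

8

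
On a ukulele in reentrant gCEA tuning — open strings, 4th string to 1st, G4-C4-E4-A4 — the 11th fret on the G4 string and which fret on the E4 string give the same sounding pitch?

Fret 11 on G4 is MIDI 67 + 11 = 78 (F♯5). On the E4 string (open MIDI 64), that pitch is 78 − 64 = fret 14.

14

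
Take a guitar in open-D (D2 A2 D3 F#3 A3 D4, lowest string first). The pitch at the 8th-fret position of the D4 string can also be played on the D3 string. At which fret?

Fret 8 on D4 is MIDI 62 + 8 = 70 (A#4). On the D3 string (open MIDI 50), that pitch is 70 − 50 = fret 20.

20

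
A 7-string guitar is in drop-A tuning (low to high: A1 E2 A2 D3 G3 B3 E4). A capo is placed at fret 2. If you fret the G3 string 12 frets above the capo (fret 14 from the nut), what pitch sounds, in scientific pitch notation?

A4

The capo raises the open G3 by 2 semitones to A3; fretting 12 more gives G3 + 2 + 12 = G3 + 14 semitones = A4.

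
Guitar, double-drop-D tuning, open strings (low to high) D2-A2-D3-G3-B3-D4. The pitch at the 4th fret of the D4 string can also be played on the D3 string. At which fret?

16

D4 at fret 4 is D4 + 4 semitones = F#4.
The open D3 string is 12 semitones below the open D4, so the same pitch on the D3 string lies at fret 4 + 12 = 16.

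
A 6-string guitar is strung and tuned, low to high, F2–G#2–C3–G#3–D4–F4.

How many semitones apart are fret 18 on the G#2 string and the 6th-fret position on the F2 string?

15 semitones

G#2 at fret 18 → D4 (MIDI 62); F2 at fret 6 → B2 (MIDI 47).
62 − 47 = 15, so the two pitches are 15 semitones apart, with D4 the higher.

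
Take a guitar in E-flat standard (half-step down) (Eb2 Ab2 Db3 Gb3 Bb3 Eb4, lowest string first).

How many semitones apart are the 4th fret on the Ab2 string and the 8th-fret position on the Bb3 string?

18 semitones

Ab2 at fret 4 → C3 (MIDI 48); Bb3 at fret 8 → Gb4 (MIDI 66).
48 − 66 = -18, so the two pitches are 18 semitones apart, with Gb4 the higher.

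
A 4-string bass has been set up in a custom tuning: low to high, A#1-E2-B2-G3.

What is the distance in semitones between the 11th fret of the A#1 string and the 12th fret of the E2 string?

7 semitones

A#1 at fret 11 → A2 (MIDI 45); E2 at fret 12 → E3 (MIDI 52).
45 − 52 = -7, so the two pitches are 7 semitones apart, with E3 the higher.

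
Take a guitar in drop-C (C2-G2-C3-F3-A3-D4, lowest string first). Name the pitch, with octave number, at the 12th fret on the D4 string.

D4 is MIDI 62. Adding 12 gives 74, which is D5.

D5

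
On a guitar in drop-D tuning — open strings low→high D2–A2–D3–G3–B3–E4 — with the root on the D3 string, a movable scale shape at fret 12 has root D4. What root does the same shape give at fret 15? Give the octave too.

Moving from fret 12 to fret 15 shifts the root by 3 semitones.
D4 up 3 semitones is F4.

F4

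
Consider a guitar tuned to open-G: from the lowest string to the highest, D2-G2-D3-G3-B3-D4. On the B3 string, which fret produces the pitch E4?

E4 is 5 semitones above the open B3 (B–C–C#–D–D#–E), so it sits at fret 5.

5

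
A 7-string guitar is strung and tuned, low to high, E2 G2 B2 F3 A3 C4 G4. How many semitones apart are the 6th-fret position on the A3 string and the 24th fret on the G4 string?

28 semitones

A3 at fret 6 → D#4 (MIDI 63); G4 at fret 24 → G6 (MIDI 91).
63 − 91 = -28, so the two pitches are 28 semitones apart, with G6 the higher.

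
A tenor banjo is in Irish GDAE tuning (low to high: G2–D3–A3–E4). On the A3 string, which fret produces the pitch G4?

10

G4 is 10 semitones above the open A3 (A–A#–B–C–…–F–F#–G), so it sits at fret 10.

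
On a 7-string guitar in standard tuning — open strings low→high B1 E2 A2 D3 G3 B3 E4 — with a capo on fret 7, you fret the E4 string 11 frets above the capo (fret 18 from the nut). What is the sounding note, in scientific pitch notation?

A♯5

The capo raises the open E4 by 7 semitones to B4; fretting 11 more gives E4 + 7 + 11 = E4 + 18 semitones = A♯5.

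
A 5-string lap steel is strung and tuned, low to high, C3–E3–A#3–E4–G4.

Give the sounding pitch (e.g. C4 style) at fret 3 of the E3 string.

G3

E3 is MIDI 52. Adding 3 gives 55, which is G3.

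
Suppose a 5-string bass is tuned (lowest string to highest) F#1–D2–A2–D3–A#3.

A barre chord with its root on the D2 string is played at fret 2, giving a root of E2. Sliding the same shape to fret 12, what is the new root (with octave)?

D3

Moving from fret 2 to fret 12 shifts the root by 10 semitones.
E2 up 10 semitones is D3.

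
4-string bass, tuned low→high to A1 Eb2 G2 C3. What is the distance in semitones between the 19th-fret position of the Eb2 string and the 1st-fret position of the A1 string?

Eb2 at fret 19 → Bb3 (MIDI 58); A1 at fret 1 → Bb1 (MIDI 34).
58 − 34 = 24, so the two pitches are 24 semitones apart, with Bb3 the higher.

24 semitones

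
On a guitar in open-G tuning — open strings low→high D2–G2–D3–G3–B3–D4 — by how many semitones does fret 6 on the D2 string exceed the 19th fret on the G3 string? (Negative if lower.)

D2 at fret 6 → G#2 (MIDI 44); G3 at fret 19 → D5 (MIDI 74).
44 − 74 = -30, so the two pitches are 30 semitones apart.

-30 semitones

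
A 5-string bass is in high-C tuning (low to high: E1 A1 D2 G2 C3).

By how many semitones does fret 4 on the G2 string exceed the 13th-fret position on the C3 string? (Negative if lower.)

G2 at fret 4 → B2 (MIDI 47); C3 at fret 13 → C#4 (MIDI 61).
47 − 61 = -14, so the two pitches are 14 semitones apart.

-14 semitones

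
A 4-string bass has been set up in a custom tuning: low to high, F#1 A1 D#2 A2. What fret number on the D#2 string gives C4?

C4 is 21 semitones above the open D#2 (D#–E–F–F#–…–A#–B–C), so it sits at fret 21.

21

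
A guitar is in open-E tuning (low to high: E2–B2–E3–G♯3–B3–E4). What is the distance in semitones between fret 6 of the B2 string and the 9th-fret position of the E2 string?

B2 at fret 6 → F3 (MIDI 53); E2 at fret 9 → C♯3 (MIDI 49).
53 − 49 = 4, so the two pitches are 4 semitones apart, with F3 the higher.

4 semitones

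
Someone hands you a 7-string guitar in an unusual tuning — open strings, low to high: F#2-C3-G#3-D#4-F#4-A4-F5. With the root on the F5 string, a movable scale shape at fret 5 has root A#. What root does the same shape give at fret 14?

Moving from fret 5 to fret 14 shifts the root by 9 semitones.
A# up 9 semitones is G.

G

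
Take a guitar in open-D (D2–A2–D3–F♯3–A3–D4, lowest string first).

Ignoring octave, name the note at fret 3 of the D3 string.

Each fret is one semitone, so D3 + 3 = F.

F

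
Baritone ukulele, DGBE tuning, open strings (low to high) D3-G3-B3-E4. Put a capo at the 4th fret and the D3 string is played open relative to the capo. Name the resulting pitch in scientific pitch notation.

The capo raises the open D3 by 4 semitones to F#3; fretting 0 more gives D3 + 4 + 0 = D3 + 4 semitones = F#3.

F#3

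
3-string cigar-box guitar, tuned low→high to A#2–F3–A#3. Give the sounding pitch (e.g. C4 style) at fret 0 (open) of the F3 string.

F3

Fret 0 is the open string itself, so the pitch is just F3.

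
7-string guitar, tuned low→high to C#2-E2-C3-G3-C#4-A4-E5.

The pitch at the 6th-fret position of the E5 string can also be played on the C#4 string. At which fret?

21

E5 at fret 6 is E5 + 6 semitones = A#5.
The open C#4 string is 15 semitones below the open E5, so the same pitch on the C#4 string lies at fret 6 + 15 = 21.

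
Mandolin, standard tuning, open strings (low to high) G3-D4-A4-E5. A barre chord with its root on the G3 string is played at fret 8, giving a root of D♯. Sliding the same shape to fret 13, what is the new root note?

G♯

Moving from fret 8 to fret 13 shifts the root by 5 semitones.
D♯ up 5 semitones is G♯.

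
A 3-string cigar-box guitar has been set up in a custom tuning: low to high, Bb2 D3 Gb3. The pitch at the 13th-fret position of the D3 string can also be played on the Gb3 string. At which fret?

Fret 13 on D3 is MIDI 50 + 13 = 63 (Eb4). On the Gb3 string (open MIDI 54), that pitch is 63 − 54 = fret 9.

9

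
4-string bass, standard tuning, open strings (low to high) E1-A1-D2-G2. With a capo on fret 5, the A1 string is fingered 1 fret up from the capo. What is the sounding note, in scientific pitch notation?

The capo raises the open A1 by 5 semitones to D2; fretting 1 more gives A1 + 5 + 1 = A1 + 6 semitones = D♯2.
(Also written E♭.)

D♯2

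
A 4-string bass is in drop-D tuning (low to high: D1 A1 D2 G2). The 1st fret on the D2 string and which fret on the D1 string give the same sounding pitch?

13

D2 at fret 1 is D2 + 1 semitone = D#2.
The open D1 string is 12 semitones below the open D2, so the same pitch on the D1 string lies at fret 1 + 12 = 13.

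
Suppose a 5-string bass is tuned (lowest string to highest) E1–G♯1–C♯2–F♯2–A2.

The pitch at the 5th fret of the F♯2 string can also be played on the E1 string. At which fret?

Fret 5 on F♯2 is MIDI 42 + 5 = 47 (B2). On the E1 string (open MIDI 28), that pitch is 47 − 28 = fret 19.

19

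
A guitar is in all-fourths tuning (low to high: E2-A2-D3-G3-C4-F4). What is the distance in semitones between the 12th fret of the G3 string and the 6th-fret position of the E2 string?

21 semitones

G3 at fret 12 → G4 (MIDI 67); E2 at fret 6 → A#2 (MIDI 46).
67 − 46 = 21, so the two pitches are 21 semitones apart, with G4 the higher.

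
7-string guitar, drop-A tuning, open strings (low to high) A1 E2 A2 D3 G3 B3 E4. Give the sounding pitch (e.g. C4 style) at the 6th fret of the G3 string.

Each fret is one semitone, so G3 + 6 = C#4.
(Equivalently spelled Db4.)

C#4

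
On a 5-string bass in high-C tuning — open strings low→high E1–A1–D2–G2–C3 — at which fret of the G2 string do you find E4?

21

E4 is 21 semitones above the open G2 (G–G#–A–A#–…–D–D#–E), so it sits at fret 21.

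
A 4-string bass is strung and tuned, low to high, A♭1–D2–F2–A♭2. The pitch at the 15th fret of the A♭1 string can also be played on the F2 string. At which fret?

A♭1 at fret 15 is A♭1 + 15 semitones = B2.
The open F2 string is 9 semitones above the open A♭1, so the same pitch on the F2 string lies at fret 15 − 9 = 6.

6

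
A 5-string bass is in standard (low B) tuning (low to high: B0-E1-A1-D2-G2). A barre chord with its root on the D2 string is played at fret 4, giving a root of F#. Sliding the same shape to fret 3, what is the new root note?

F

Moving from fret 4 to fret 3 shifts the root by -1 semitone.
F# down 1 semitone is F.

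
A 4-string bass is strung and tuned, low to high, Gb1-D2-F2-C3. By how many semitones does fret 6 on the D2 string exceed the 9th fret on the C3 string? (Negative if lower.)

-13 semitones

D2 at fret 6 → Ab2 (MIDI 44); C3 at fret 9 → A3 (MIDI 57).
44 − 57 = -13, so the two pitches are 13 semitones apart.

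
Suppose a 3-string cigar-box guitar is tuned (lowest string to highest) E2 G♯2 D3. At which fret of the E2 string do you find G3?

15

G3 is 15 semitones above the open E2 (E–F–F#–G–…–F–F#–G), so it sits at fret 15.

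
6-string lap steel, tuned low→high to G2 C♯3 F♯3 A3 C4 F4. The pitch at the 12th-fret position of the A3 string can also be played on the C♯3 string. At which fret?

A3 at fret 12 is A3 + 12 semitones = A4.
The open C♯3 string is 8 semitones below the open A3, so the same pitch on the C♯3 string lies at fret 12 + 8 = 20.

20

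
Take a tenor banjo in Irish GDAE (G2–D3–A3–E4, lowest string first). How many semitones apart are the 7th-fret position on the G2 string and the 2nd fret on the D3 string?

2 semitones

G2 at fret 7 → D3 (MIDI 50); D3 at fret 2 → E3 (MIDI 52).
50 − 52 = -2, so the two pitches are 2 semitones apart, with E3 the higher.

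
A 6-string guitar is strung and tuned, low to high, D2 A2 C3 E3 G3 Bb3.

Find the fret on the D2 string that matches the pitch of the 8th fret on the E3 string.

22

E3 at fret 8 is E3 + 8 semitones = C4.
The open D2 string is 14 semitones below the open E3, so the same pitch on the D2 string lies at fret 8 + 14 = 22.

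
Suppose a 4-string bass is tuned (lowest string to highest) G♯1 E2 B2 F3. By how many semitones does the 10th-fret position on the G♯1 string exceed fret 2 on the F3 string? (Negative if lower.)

G♯1 at fret 10 → F♯2 (MIDI 42); F3 at fret 2 → G3 (MIDI 55).
42 − 55 = -13, so the two pitches are 13 semitones apart.

-13 semitones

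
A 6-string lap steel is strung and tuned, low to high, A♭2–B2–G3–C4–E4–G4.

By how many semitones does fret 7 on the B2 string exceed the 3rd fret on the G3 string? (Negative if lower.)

B2 at fret 7 → G♭3 (MIDI 54); G3 at fret 3 → B♭3 (MIDI 58).
54 − 58 = -4, so the two pitches are 4 semitones apart.

-4 semitones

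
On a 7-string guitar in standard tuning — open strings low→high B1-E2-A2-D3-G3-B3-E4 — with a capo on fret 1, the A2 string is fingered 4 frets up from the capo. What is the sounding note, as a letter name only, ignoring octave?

The capo raises the open A2 by 1 semitone to A#2; fretting 4 more gives A2 + 1 + 4 = A2 + 5 semitones, landing on D.

D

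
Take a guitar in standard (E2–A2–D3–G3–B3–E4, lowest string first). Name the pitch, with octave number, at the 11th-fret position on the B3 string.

B3 is MIDI 59. Adding 11 gives 70, which is A#4.

A#4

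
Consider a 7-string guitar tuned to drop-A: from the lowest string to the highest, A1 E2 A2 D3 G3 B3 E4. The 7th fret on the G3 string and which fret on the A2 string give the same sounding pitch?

G3 at fret 7 is G3 + 7 semitones = D4.
The open A2 string is 10 semitones below the open G3, so the same pitch on the A2 string lies at fret 7 + 10 = 17.

17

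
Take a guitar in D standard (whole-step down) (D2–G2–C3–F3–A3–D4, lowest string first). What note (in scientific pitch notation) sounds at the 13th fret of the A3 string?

A♯4

Each fret is one semitone, so A3 + 13 = A♯4.
(Equivalently spelled B♭4.)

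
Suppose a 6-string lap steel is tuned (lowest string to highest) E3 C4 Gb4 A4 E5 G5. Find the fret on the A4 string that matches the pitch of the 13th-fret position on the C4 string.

Fret 13 on C4 is MIDI 60 + 13 = 73 (Db5). On the A4 string (open MIDI 69), that pitch is 73 − 69 = fret 4.

4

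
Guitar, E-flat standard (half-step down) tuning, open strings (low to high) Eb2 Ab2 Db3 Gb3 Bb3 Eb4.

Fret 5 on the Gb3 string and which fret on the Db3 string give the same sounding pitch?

Fret 5 on Gb3 is MIDI 54 + 5 = 59 (B3). On the Db3 string (open MIDI 49), that pitch is 59 − 49 = fret 10.

10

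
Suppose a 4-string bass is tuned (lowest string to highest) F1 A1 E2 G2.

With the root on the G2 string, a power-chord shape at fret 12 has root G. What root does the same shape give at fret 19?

D

Moving from fret 12 to fret 19 shifts the root by 7 semitones.
G up 7 semitones is D.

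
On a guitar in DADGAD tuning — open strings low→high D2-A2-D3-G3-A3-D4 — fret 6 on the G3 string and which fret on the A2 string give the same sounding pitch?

Fret 6 on G3 is MIDI 55 + 6 = 61 (C#4). On the A2 string (open MIDI 45), that pitch is 61 − 45 = fret 16.

16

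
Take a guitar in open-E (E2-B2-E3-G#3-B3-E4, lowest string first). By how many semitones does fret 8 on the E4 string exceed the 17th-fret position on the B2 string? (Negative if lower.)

E4 at fret 8 → C5 (MIDI 72); B2 at fret 17 → E4 (MIDI 64).
72 − 64 = 8, so the two pitches are 8 semitones apart.

8 semitones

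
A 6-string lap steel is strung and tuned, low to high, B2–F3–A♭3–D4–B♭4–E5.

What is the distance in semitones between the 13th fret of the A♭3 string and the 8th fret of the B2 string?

A♭3 at fret 13 → A4 (MIDI 69); B2 at fret 8 → G3 (MIDI 55).
69 − 55 = 14, so the two pitches are 14 semitones apart, with A4 the higher.

14 semitones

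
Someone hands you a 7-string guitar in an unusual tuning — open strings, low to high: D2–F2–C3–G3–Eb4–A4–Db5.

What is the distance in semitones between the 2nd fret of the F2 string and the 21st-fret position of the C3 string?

F2 at fret 2 → G2 (MIDI 43); C3 at fret 21 → A4 (MIDI 69).
43 − 69 = -26, so the two pitches are 26 semitones apart, with A4 the higher.

26 semitones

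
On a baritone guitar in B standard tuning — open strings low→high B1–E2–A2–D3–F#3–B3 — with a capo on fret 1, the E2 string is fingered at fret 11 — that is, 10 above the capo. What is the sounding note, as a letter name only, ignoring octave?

D#

The capo raises the open E2 by 1 semitone to F2; fretting 10 more gives E2 + 1 + 10 = E2 + 11 semitones, landing on D#.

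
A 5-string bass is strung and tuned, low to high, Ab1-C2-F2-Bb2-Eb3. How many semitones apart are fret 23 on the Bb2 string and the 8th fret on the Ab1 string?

Bb2 at fret 23 → A4 (MIDI 69); Ab1 at fret 8 → E2 (MIDI 40).
69 − 40 = 29, so the two pitches are 29 semitones apart, with A4 the higher.

29 semitones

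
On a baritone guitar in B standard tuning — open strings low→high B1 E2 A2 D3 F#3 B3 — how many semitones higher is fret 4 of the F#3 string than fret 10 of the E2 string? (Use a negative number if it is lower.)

8 semitones

F#3 at fret 4 → A#3 (MIDI 58); E2 at fret 10 → D3 (MIDI 50).
58 − 50 = 8, so the two pitches are 8 semitones apart.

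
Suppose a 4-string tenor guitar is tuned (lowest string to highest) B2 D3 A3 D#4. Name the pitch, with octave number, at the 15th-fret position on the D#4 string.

The open D#4 string plus 15 semitones: D#–E–F–F#–…–E–F–F#.
The walk passes from B into C once, so the octave number goes from 4 to 5.
(Equivalently spelled Gb5.)

F#5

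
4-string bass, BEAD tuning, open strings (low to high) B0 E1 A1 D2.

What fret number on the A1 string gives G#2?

11

G#2 is 11 semitones above the open A1 (A–A#–B–C–…–F#–G–G#), so it sits at fret 11.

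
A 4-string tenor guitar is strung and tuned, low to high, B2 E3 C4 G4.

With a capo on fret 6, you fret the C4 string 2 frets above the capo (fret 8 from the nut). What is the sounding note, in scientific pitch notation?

G♯4

The capo raises the open C4 by 6 semitones to F♯4; fretting 2 more gives C4 + 6 + 2 = C4 + 8 semitones = G♯4.
(Also written A♭.)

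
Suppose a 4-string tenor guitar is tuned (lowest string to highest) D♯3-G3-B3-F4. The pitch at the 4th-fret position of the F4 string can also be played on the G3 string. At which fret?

F4 at fret 4 is F4 + 4 semitones = A4.
The open G3 string is 10 semitones below the open F4, so the same pitch on the G3 string lies at fret 4 + 10 = 14.

14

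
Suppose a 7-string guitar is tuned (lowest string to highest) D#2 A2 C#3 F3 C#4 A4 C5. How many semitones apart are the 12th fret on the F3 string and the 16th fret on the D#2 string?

10 semitones

F3 at fret 12 → F4 (MIDI 65); D#2 at fret 16 → G3 (MIDI 55).
65 − 55 = 10, so the two pitches are 10 semitones apart, with F4 the higher.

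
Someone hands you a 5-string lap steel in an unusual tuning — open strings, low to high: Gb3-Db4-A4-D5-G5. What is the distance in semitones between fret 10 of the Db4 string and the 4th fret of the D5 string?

7 semitones

Db4 at fret 10 → B4 (MIDI 71); D5 at fret 4 → Gb5 (MIDI 78).
71 − 78 = -7, so the two pitches are 7 semitones apart, with Gb5 the higher.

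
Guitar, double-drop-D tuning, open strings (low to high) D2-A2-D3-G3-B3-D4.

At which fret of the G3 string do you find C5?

C5 is 17 semitones above the open G3 (G–G#–A–A#–…–A#–B–C), so it sits at fret 17.

17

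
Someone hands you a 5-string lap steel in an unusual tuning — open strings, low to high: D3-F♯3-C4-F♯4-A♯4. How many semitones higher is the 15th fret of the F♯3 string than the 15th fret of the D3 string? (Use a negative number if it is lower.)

4 semitones

F♯3 at fret 15 → A4 (MIDI 69); D3 at fret 15 → F4 (MIDI 65).
69 − 65 = 4, so the two pitches are 4 semitones apart.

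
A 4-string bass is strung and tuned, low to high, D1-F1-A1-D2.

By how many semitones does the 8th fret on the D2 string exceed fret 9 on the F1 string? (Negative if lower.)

D2 at fret 8 → A#2 (MIDI 46); F1 at fret 9 → D2 (MIDI 38).
46 − 38 = 8, so the two pitches are 8 semitones apart.

8 semitones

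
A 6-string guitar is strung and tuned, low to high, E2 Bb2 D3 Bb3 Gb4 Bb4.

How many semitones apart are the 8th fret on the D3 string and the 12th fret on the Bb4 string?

D3 at fret 8 → Bb3 (MIDI 58); Bb4 at fret 12 → Bb5 (MIDI 82).
58 − 82 = -24, so the two pitches are 24 semitones apart, with Bb5 the higher.

24 semitones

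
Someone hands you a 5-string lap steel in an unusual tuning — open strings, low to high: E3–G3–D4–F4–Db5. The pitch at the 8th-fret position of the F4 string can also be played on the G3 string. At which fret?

18

F4 at fret 8 is F4 + 8 semitones = Db5.
The open G3 string is 10 semitones below the open F4, so the same pitch on the G3 string lies at fret 8 + 10 = 18.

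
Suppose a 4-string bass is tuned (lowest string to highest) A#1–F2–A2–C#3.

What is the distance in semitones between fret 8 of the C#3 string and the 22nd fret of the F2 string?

6 semitones

C#3 at fret 8 → A3 (MIDI 57); F2 at fret 22 → D#4 (MIDI 63).
57 − 63 = -6, so the two pitches are 6 semitones apart, with D#4 the higher.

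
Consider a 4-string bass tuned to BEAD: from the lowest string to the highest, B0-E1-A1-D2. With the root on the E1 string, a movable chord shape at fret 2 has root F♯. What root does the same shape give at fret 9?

Moving from fret 2 to fret 9 shifts the root by 7 semitones.
F♯ up 7 semitones is C♯.

C♯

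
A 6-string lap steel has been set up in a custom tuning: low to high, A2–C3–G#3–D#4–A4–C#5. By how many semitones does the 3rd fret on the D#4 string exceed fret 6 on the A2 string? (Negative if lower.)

D#4 at fret 3 → F#4 (MIDI 66); A2 at fret 6 → D#3 (MIDI 51).
66 − 51 = 15, so the two pitches are 15 semitones apart.

15 semitones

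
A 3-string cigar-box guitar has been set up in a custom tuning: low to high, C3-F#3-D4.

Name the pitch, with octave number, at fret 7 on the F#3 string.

Each fret is one semitone, so F#3 + 7 = C#4.

C#4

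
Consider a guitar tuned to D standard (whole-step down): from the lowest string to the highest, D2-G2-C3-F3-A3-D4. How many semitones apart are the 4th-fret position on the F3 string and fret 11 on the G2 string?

F3 at fret 4 → A3 (MIDI 57); G2 at fret 11 → F#3 (MIDI 54).
57 − 54 = 3, so the two pitches are 3 semitones apart, with A3 the higher.

3 semitones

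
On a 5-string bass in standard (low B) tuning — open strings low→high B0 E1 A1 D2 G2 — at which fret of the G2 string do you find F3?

10

F3 is 10 semitones above the open G2 (G–G#–A–A#–…–D#–E–F), so it sits at fret 10.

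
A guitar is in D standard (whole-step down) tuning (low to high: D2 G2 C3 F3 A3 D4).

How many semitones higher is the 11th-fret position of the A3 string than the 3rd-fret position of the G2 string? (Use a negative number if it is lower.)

22 semitones

A3 at fret 11 → G♯4 (MIDI 68); G2 at fret 3 → A♯2 (MIDI 46).
68 − 46 = 22, so the two pitches are 22 semitones apart.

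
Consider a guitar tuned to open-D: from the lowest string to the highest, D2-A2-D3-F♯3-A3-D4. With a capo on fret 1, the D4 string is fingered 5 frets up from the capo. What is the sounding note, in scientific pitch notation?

G♯4

The capo raises the open D4 by 1 semitone to D♯4; fretting 5 more gives D4 + 1 + 5 = D4 + 6 semitones = G♯4.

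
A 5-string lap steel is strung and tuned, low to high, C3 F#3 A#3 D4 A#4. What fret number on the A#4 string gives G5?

9

G5 is 9 semitones above the open A#4 (A#–B–C–C#–D–D#–E–F–F#–G), so it sits at fret 9.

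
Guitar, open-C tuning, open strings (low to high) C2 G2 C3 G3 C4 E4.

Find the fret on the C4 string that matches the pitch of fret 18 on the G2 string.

G2 at fret 18 is G2 + 18 semitones = C#4.
The open C4 string is 17 semitones above the open G2, so the same pitch on the C4 string lies at fret 18 − 17 = 1.

1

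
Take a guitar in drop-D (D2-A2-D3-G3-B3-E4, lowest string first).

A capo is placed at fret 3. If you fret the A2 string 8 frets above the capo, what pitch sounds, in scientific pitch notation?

G#3

The capo raises the open A2 by 3 semitones to C3; fretting 8 more gives A2 + 3 + 8 = A2 + 11 semitones = G#3.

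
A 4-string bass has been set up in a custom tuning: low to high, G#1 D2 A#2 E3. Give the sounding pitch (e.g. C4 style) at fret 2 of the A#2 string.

C3

A#2 is MIDI 46. Adding 2 gives 48, which is C3.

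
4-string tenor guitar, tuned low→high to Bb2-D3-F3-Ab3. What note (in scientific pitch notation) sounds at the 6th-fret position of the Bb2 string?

E3

Each fret is one semitone, so Bb2 + 6 = E3.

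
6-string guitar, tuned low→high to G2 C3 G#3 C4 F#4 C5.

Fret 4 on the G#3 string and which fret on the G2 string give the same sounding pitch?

G#3 at fret 4 is G#3 + 4 semitones = C4.
The open G2 string is 13 semitones below the open G#3, so the same pitch on the G2 string lies at fret 4 + 13 = 17.

17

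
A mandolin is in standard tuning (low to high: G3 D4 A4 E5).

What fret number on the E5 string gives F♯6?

F♯6 is 14 semitones above the open E5 (E–F–F#–G–…–E–F–F#), so it sits at fret 14.

14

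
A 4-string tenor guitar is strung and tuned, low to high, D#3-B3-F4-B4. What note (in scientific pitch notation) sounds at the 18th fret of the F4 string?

B5

Each fret is one semitone, so F4 + 18 = B5.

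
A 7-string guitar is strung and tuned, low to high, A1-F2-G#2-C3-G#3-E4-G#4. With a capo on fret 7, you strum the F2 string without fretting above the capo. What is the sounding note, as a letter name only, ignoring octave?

C

The capo raises the open F2 by 7 semitones to C3; fretting 0 more gives F2 + 7 + 0 = F2 + 7 semitones, landing on C.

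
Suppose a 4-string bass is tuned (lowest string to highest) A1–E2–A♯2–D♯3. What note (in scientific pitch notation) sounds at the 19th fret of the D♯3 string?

The open D♯3 string plus 19 semitones: D#–E–F–F#–…–G#–A–A#.
The walk passes from B into C once, so the octave number goes from 3 to 4.
(Equivalently spelled B♭4.)

A♯4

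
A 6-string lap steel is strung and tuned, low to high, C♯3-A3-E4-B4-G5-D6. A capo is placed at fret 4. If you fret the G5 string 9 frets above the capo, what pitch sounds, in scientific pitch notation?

G♯6

The capo raises the open G5 by 4 semitones to B5; fretting 9 more gives G5 + 4 + 9 = G5 + 13 semitones = G♯6.
(Also written A♭.)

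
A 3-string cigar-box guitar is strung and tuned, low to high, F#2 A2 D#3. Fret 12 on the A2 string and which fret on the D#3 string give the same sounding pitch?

A2 at fret 12 is A2 + 12 semitones = A3.
The open D#3 string is 6 semitones above the open A2, so the same pitch on the D#3 string lies at fret 12 − 6 = 6.

6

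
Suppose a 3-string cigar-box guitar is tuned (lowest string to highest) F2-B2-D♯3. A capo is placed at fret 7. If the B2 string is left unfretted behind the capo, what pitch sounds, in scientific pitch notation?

F♯3

The capo raises the open B2 by 7 semitones to F♯3; fretting 0 more gives B2 + 7 + 0 = B2 + 7 semitones = F♯3.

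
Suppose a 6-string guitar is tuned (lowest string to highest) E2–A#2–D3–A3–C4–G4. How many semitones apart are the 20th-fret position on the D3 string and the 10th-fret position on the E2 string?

20 semitones

D3 at fret 20 → A#4 (MIDI 70); E2 at fret 10 → D3 (MIDI 50).
70 − 50 = 20, so the two pitches are 20 semitones apart, with A#4 the higher.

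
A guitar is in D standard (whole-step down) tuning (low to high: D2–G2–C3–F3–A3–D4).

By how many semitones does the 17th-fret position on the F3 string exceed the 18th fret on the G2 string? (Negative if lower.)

9 semitones

F3 at fret 17 → A♯4 (MIDI 70); G2 at fret 18 → C♯4 (MIDI 61).
70 − 61 = 9, so the two pitches are 9 semitones apart.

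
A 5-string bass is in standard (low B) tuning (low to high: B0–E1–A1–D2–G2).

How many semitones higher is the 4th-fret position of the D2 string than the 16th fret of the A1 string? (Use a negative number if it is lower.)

-7 semitones

D2 at fret 4 → F♯2 (MIDI 42); A1 at fret 16 → C♯3 (MIDI 49).
42 − 49 = -7, so the two pitches are 7 semitones apart.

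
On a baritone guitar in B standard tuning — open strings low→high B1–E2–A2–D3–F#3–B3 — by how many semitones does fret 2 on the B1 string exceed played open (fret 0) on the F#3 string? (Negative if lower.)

B1 at fret 2 → C#2 (MIDI 37); F#3 at fret 0 → F#3 (MIDI 54).
37 − 54 = -17, so the two pitches are 17 semitones apart.

-17 semitones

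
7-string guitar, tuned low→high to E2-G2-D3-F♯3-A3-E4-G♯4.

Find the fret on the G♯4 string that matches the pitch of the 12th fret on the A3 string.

A3 at fret 12 is A3 + 12 semitones = A4.
The open G♯4 string is 11 semitones above the open A3, so the same pitch on the G♯4 string lies at fret 12 − 11 = 1.

1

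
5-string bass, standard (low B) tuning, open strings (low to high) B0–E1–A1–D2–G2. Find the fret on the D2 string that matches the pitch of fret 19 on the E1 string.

9

Fret 19 on E1 is MIDI 28 + 19 = 47 (B2). On the D2 string (open MIDI 38), that pitch is 47 − 38 = fret 9.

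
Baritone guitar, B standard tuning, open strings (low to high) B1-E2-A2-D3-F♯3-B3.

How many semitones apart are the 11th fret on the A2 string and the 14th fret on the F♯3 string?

12 semitones

A2 at fret 11 → G♯3 (MIDI 56); F♯3 at fret 14 → G♯4 (MIDI 68).
56 − 68 = -12, so the two pitches are 12 semitones apart, with G♯4 the higher.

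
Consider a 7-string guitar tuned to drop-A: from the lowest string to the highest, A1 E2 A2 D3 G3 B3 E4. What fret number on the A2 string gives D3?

D3 is 5 semitones above the open A2 (A–A#–B–C–C#–D), so it sits at fret 5.

5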